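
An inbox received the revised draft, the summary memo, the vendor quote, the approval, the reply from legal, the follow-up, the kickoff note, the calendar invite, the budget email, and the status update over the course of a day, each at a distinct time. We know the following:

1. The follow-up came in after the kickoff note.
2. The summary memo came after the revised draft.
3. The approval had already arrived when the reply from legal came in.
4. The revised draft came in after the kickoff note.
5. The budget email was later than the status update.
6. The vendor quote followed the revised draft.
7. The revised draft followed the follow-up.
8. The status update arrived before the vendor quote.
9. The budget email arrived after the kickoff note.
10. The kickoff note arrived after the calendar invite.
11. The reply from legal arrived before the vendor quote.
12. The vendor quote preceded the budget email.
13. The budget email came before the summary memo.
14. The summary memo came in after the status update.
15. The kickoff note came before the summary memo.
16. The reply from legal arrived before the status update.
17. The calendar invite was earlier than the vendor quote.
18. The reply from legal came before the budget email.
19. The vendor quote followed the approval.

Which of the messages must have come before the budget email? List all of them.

the approval, the calendar invite, the follow-up, the kickoff note, the reply from legal, the revised draft, the status update, the vendor quote

Directly stated before the budget email: the kickoff note, the reply from legal, the status update, and the vendor quote.
The approval reaches the budget email via the approval → the reply from legal → the budget email.
The calendar invite reaches the budget email via the calendar invite → the vendor quote → the budget email.
The follow-up reaches the budget email via the follow-up → the revised draft → the vendor quote → the budget email.
Likewise the revised draft reaches the budget email by chaining the stated constraints.
No chain forces the summary memo ahead of the budget email.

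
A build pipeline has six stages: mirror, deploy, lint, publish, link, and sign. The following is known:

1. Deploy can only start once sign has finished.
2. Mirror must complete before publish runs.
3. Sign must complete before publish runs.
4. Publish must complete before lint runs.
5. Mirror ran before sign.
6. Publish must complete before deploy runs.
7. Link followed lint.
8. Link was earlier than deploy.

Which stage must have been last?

Every other stage has a chain of constraints placing it before deploy, so deploy is last.

deploy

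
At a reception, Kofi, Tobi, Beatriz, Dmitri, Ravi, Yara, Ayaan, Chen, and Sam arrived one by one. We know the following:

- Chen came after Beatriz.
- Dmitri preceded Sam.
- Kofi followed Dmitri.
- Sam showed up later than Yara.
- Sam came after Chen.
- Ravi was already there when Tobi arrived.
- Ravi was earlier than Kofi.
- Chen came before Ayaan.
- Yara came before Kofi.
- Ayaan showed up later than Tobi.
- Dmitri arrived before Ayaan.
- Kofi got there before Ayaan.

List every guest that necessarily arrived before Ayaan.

Directly stated before Ayaan: Chen, Dmitri, Kofi, and Tobi.
Beatriz reaches Ayaan via Beatriz → Chen → Ayaan.
Ravi reaches Ayaan via Ravi → Tobi → Ayaan.
Yara reaches Ayaan via Yara → Kofi → Ayaan.
No chain forces Sam ahead of Ayaan.

Beatriz, Chen, Dmitri, Kofi, Ravi, Tobi, Yara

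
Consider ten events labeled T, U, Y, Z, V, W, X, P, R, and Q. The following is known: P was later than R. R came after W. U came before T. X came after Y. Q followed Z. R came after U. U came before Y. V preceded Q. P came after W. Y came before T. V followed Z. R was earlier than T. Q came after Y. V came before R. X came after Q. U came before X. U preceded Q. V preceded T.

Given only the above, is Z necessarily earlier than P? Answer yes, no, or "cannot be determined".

Chain the constraints: Z → V → R → P. Each link is directly stated, so Z comes before P.

yes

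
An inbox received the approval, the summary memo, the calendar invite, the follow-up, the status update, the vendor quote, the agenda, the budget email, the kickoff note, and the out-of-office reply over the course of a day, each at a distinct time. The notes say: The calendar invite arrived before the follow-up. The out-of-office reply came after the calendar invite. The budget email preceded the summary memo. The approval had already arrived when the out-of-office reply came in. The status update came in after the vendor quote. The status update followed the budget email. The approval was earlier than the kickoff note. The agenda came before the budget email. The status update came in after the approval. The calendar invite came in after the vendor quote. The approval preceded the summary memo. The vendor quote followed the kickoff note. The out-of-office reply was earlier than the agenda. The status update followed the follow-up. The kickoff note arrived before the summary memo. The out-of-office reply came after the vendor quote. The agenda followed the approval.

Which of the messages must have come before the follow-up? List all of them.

the approval, the calendar invite, the kickoff note, the vendor quote

Directly stated before the follow-up: the calendar invite.
The approval reaches the follow-up via the approval → the kickoff note → the vendor quote → the calendar invite → the follow-up.
The kickoff note reaches the follow-up via the kickoff note → the vendor quote → the calendar invite → the follow-up.
The vendor quote reaches the follow-up via the vendor quote → the calendar invite → the follow-up.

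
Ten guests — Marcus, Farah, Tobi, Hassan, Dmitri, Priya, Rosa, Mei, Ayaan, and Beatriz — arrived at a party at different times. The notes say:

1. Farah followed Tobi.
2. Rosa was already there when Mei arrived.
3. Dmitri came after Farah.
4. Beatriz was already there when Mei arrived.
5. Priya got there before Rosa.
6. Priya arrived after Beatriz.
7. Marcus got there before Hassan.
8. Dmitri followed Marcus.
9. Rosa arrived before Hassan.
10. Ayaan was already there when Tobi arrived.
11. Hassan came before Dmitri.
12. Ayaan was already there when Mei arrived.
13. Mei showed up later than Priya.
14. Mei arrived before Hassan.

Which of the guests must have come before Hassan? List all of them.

Directly stated before Hassan: Marcus, Mei, and Rosa.
Ayaan reaches Hassan via Ayaan → Mei → Hassan.
Beatriz reaches Hassan via Beatriz → Mei → Hassan.
Priya reaches Hassan via Priya → Rosa → Hassan.

Ayaan, Beatriz, Marcus, Mei, Priya, Rosa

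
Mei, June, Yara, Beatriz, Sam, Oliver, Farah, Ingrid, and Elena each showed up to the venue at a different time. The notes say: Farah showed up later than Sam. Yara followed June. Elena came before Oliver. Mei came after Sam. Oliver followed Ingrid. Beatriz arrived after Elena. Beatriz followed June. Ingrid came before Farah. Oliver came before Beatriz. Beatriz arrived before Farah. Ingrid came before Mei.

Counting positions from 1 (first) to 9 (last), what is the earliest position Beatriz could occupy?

5

Elena, Ingrid, June, and Oliver must all come before Beatriz — 4 forced predecessors.
Nothing else is forced ahead of Beatriz, so their earliest slot is position 4 + 1 = 5.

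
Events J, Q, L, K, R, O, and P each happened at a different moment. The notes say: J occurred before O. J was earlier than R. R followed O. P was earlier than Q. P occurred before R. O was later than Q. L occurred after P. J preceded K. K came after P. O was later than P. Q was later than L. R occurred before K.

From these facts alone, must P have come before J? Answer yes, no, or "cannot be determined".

No chain of stated constraints runs from P to J, and none runs from J to P either.
So the relative order of P and J is not fixed by the given facts.

cannot be determined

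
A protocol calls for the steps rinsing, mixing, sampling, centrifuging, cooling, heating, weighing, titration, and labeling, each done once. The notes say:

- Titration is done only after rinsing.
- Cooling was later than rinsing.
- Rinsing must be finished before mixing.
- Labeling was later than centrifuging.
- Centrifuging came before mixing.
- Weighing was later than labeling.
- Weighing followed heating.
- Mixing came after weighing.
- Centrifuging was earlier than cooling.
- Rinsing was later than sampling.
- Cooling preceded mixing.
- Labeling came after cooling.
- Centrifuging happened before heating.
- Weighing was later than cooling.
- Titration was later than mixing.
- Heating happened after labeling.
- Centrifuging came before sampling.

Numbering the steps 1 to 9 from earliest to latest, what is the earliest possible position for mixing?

Centrifuging, cooling, heating, labeling, rinsing, sampling, and weighing must all come before mixing — 7 forced predecessors.
Nothing else is forced ahead of mixing, so its earliest slot is position 7 + 1 = 8.

8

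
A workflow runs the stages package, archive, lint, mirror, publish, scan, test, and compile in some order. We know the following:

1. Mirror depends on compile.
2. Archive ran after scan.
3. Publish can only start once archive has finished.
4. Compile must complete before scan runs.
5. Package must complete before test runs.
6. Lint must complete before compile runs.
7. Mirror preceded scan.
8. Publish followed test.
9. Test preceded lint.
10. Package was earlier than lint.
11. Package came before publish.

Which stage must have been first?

Package has a chain of constraints placing it before every other stage, so package must be first.

package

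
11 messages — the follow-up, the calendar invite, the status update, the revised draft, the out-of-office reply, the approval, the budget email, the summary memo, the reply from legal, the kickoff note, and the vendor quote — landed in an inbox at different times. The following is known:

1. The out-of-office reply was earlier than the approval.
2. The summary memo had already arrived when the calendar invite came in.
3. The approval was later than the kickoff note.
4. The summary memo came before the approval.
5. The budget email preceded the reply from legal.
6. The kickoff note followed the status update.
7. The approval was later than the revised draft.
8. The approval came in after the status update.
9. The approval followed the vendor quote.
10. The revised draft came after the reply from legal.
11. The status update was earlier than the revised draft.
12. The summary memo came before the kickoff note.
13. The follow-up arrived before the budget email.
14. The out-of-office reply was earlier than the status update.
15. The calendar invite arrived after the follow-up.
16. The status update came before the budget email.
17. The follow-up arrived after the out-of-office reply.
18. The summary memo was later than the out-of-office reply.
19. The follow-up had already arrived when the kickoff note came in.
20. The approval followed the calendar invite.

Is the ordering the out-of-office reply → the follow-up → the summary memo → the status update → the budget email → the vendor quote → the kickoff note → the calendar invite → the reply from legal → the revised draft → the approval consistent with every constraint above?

Check each stated constraint against the proposed order — e.g. the summary memo is ahead of the approval; the out-of-office reply is ahead of the approval. Every pair is in the required order; nothing is violated.

yes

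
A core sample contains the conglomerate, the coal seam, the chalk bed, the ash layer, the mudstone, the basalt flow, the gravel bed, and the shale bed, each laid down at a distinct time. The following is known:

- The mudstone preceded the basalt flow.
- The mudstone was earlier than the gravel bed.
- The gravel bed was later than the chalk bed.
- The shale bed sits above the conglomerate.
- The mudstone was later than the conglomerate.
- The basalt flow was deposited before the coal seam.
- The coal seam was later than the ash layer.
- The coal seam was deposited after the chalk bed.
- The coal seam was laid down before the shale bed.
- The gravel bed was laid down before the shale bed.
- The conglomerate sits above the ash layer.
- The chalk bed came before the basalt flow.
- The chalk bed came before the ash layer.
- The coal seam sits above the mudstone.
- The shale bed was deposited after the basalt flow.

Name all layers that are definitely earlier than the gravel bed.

the ash layer, the chalk bed, the conglomerate, the mudstone

Directly stated before the gravel bed: the chalk bed and the mudstone.
The ash layer reaches the gravel bed via the ash layer → the conglomerate → the mudstone → the gravel bed.
The conglomerate reaches the gravel bed via the conglomerate → the mudstone → the gravel bed.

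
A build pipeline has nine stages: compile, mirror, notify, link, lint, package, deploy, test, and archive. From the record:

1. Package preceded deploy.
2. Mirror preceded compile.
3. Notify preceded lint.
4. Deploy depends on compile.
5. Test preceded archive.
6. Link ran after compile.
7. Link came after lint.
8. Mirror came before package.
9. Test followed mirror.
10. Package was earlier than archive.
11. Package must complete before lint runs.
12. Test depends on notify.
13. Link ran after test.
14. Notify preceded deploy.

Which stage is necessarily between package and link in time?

Tracing the constraints gives package → lint → link, so lint sits after package and before link.
No other stage is forced both after package and before link.

lint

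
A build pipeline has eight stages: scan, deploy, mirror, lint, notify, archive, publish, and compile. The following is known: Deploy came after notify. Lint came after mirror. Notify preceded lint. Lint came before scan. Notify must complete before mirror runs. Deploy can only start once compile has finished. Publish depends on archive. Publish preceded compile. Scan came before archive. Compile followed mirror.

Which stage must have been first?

Notify has a chain of constraints placing it before every other stage, so notify must be first.

notify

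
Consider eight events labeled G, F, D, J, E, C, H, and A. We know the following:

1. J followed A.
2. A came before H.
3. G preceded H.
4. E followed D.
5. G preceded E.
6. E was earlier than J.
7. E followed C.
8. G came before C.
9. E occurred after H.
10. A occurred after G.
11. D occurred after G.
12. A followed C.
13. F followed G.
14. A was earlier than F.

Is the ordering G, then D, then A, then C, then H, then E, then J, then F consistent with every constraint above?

no

The constraints require C before A, but in the proposed sequence A appears ahead of C. That one violation is enough.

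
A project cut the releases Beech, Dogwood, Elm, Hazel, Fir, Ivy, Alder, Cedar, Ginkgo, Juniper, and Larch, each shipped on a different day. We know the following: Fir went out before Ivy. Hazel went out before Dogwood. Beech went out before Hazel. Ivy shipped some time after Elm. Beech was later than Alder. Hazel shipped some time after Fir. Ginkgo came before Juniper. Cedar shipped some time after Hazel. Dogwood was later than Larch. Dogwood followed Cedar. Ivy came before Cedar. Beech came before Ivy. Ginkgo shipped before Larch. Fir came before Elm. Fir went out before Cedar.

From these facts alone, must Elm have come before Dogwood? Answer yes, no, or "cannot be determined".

yes

Chain the constraints: Elm → Ivy → Cedar → Dogwood. Each link is directly stated, so Elm comes before Dogwood.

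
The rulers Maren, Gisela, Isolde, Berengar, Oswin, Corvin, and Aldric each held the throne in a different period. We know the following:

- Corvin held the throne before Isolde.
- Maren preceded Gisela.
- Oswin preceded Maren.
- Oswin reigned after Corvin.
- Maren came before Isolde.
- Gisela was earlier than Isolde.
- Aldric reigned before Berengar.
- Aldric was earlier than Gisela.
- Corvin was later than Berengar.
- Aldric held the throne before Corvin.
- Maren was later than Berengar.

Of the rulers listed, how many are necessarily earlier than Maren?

Directly stated before Maren: Berengar and Oswin.
Aldric reaches Maren via Aldric → Berengar → Maren.
Corvin reaches Maren via Corvin → Oswin → Maren.
That's Aldric, Berengar, Corvin, and Oswin — 4 in all.

4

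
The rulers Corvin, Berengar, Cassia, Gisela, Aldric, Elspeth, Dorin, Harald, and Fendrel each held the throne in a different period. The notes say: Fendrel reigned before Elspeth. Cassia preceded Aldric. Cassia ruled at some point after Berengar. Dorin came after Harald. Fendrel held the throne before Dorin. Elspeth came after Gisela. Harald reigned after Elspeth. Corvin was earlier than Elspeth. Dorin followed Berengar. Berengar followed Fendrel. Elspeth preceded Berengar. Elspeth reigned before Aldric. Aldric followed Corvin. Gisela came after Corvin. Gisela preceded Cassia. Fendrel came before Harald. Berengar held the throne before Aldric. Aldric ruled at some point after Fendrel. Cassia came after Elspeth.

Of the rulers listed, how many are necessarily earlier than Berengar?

4

Directly stated before Berengar: Elspeth and Fendrel.
Corvin reaches Berengar via Corvin → Elspeth → Berengar.
Gisela reaches Berengar via Gisela → Elspeth → Berengar.
No chain forces Aldric (or any of the others) ahead of Berengar.
That's Corvin, Elspeth, Fendrel, and Gisela — 4 in all.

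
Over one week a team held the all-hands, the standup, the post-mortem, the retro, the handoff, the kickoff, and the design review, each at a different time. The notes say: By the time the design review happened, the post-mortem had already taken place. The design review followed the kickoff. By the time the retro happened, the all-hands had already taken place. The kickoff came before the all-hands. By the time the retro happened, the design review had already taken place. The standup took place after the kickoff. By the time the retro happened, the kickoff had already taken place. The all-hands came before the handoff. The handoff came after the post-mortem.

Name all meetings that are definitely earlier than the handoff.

the all-hands, the kickoff, the post-mortem

Directly stated before the handoff: the all-hands and the post-mortem.
The kickoff reaches the handoff via the kickoff → the all-hands → the handoff.
No chain forces the standup (or any of the others) ahead of the handoff.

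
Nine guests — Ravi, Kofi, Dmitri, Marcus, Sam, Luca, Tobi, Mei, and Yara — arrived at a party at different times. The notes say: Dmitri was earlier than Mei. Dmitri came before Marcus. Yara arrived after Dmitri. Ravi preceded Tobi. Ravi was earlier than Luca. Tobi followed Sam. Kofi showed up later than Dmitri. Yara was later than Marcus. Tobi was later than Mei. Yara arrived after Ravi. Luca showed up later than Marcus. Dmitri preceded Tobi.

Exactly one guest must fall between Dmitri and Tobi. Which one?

Tracing the constraints gives Dmitri → Mei → Tobi, so Mei sits after Dmitri and before Tobi.
No other guest is forced both after Dmitri and before Tobi.

Mei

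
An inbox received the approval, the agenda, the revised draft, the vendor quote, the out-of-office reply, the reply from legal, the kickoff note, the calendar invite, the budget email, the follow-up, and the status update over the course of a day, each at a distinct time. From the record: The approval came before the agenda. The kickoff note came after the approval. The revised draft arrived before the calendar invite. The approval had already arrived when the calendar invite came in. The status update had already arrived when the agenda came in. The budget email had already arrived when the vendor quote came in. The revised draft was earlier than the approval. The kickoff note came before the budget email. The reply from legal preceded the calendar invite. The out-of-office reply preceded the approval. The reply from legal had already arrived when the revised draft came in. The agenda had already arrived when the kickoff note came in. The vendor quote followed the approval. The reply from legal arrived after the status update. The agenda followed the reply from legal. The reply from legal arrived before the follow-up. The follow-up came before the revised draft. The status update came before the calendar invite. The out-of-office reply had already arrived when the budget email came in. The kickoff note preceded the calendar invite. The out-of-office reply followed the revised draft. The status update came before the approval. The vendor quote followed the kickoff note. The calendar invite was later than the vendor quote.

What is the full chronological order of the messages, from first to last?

the status update, the reply from legal, the follow-up, the revised draft, the out-of-office reply, the approval, the agenda, the kickoff note, the budget email, the vendor quote, the calendar invite

The constraints fix every adjacent pair, so only one ordering works:
the status update → the reply from legal → the follow-up → the revised draft → the out-of-office reply → the approval → the agenda → the kickoff note → the budget email → the vendor quote → the calendar invite.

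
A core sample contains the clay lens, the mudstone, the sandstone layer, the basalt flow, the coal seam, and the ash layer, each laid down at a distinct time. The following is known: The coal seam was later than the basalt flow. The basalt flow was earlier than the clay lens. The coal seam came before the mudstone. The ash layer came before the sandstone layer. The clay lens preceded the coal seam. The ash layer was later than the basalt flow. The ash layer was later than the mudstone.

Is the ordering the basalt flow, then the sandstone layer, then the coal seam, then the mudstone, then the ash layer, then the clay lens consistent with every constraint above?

The constraints require the ash layer before the sandstone layer, but in the proposed sequence the sandstone layer appears ahead of the ash layer. That one violation is enough.

no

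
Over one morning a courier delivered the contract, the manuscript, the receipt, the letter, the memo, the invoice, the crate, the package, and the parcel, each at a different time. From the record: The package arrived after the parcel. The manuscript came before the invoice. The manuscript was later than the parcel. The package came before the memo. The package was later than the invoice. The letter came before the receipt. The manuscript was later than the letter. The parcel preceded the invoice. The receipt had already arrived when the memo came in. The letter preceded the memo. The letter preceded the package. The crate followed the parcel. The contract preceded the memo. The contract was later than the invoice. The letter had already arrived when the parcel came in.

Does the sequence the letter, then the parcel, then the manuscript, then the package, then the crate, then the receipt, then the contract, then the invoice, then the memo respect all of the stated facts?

no

The constraints require the invoice before the contract, but in the proposed sequence the contract appears ahead of the invoice. That one violation is enough.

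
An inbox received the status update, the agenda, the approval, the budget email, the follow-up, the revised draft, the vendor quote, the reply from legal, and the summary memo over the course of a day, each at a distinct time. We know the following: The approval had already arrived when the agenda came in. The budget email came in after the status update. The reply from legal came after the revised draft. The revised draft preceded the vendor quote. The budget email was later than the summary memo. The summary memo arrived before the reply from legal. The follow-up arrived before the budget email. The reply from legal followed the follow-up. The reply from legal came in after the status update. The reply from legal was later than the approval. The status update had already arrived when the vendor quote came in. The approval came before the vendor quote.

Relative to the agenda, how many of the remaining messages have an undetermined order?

Forced before the agenda: the approval.
That leaves the budget email, the follow-up, the reply from legal, the revised draft, the status update, the summary memo, and the vendor quote with no forced order relative to the agenda — 7.

7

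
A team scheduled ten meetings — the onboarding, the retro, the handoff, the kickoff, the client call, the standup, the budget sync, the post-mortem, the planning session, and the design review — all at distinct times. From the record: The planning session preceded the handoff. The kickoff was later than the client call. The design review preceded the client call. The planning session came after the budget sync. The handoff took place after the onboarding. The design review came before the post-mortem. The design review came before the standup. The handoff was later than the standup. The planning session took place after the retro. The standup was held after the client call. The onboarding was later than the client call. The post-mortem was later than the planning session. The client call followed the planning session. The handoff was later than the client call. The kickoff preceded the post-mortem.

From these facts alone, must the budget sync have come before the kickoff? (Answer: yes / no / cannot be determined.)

yes

Chain the constraints: the budget sync → the planning session → the client call → the kickoff. Each link is directly stated, so the budget sync comes before the kickoff.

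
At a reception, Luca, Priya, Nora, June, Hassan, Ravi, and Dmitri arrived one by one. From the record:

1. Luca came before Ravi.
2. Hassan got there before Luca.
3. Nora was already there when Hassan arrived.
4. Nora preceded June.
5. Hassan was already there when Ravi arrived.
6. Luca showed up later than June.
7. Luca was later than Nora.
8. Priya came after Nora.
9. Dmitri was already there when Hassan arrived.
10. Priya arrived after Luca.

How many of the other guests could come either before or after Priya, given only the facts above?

Forced before Priya: Dmitri, Hassan, June, Luca, and Nora.
That leaves Ravi with no forced order relative to Priya — 1.

1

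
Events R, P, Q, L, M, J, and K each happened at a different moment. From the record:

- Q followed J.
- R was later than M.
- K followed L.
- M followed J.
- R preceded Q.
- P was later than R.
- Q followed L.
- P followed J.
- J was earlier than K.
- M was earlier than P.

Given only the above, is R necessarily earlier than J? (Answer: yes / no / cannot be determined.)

Tracing the constraints gives J → M → R, so J must come before R.
That means R cannot be before J.

no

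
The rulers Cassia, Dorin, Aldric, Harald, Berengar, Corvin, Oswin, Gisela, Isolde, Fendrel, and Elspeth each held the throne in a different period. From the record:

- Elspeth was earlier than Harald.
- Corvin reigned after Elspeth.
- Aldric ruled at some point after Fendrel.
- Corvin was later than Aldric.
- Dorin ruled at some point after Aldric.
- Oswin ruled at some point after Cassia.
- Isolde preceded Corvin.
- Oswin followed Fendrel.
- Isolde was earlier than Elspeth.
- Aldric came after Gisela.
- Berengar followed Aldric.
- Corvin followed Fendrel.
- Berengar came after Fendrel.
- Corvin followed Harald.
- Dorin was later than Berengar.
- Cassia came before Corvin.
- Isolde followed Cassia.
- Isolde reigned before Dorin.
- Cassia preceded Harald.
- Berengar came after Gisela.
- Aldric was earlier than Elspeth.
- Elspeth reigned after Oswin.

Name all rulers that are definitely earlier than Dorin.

Aldric, Berengar, Cassia, Fendrel, Gisela, Isolde

Directly stated before Dorin: Aldric, Berengar, and Isolde.
Cassia reaches Dorin via Cassia → Isolde → Dorin.
Fendrel reaches Dorin via Fendrel → Berengar → Dorin.
Gisela reaches Dorin via Gisela → Berengar → Dorin.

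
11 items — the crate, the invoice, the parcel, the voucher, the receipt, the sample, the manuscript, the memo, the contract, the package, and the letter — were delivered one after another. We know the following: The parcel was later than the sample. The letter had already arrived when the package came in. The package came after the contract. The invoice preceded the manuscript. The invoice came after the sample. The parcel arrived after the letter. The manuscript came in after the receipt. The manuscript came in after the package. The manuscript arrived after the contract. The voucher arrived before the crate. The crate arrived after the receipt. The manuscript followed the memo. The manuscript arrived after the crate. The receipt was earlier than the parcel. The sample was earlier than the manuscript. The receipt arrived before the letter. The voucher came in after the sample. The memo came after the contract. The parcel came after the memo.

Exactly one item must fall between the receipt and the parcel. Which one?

the letter

Tracing the constraints gives the receipt → the letter → the parcel, so the letter sits after the receipt and before the parcel.
No other item is forced both after the receipt and before the parcel.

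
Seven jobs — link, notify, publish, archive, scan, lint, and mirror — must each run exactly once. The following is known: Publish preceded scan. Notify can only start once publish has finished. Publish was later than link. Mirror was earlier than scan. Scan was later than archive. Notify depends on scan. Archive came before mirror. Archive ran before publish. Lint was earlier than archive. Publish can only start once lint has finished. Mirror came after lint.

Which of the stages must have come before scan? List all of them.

archive, link, lint, mirror, publish

Directly stated before scan: archive, mirror, and publish.
Link reaches scan via link → publish → scan.
Lint reaches scan via lint → publish → scan.
No chain forces notify ahead of scan.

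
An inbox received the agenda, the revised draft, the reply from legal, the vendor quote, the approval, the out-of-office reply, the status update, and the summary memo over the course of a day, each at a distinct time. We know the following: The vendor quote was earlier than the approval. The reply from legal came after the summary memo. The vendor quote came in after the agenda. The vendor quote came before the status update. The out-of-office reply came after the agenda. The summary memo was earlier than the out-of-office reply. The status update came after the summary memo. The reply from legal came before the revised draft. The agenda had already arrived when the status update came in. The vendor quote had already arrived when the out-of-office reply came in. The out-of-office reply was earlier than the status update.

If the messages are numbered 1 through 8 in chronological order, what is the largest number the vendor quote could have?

5

The vendor quote must come before the approval, the out-of-office reply, and the status update — 3 messages forced after it.
Everything else can be placed before the vendor quote in some valid order, so the vendor quote can sit as late as position 8 − 3 = 5.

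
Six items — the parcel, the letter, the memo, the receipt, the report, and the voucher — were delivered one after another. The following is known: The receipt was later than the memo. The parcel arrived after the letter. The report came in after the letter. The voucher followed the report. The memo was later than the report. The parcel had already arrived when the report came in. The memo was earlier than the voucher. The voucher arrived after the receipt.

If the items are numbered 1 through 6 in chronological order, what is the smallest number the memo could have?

The letter, the parcel, and the report must all come before the memo — 3 forced predecessors.
Nothing else is forced ahead of the memo, so its earliest slot is position 3 + 1 = 4.

4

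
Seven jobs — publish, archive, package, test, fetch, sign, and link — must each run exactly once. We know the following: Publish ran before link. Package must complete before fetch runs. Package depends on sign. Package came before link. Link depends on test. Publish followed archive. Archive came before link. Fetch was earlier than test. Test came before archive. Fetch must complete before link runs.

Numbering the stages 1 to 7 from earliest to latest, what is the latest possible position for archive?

Archive must come before link and publish — 2 stages forced after it.
Everything else can be placed before archive in some valid order, so archive can sit as late as position 7 − 2 = 5.

5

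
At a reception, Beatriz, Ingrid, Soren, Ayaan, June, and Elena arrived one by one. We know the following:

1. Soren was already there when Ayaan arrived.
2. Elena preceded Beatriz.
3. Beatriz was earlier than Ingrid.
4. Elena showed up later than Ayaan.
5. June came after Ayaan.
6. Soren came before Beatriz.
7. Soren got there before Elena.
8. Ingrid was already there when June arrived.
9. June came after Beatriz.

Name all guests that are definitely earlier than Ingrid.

Ayaan, Beatriz, Elena, Soren

Directly stated before Ingrid: Beatriz.
Ayaan reaches Ingrid via Ayaan → Elena → Beatriz → Ingrid.
Elena reaches Ingrid via Elena → Beatriz → Ingrid.
Soren reaches Ingrid via Soren → Beatriz → Ingrid.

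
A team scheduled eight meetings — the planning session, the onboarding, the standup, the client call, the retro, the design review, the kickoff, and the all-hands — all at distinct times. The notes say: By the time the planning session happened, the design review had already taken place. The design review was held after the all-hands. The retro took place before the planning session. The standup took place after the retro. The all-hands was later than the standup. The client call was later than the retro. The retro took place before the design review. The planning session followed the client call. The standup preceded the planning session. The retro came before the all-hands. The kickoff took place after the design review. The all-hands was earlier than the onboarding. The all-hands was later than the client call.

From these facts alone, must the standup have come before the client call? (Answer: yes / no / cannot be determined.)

No chain of stated constraints runs from the standup to the client call, and none runs from the client call to the standup either.
So the relative order of the standup and the client call is not fixed by the given facts.

cannot be determined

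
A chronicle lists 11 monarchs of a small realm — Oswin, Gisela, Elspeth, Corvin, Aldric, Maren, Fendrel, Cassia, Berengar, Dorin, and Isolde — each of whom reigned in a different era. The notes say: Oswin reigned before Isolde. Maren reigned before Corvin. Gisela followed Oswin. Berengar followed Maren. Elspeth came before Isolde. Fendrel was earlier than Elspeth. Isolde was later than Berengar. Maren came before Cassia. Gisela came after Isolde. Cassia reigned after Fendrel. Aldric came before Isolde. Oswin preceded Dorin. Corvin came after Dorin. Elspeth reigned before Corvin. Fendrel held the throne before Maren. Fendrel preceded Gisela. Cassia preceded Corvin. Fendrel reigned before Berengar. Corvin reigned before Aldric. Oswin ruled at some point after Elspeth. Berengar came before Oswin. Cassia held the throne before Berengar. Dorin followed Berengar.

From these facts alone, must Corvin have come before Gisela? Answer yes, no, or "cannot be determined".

yes

Chain the constraints: Corvin → Aldric → Isolde → Gisela. Each link is directly stated, so Corvin comes before Gisela.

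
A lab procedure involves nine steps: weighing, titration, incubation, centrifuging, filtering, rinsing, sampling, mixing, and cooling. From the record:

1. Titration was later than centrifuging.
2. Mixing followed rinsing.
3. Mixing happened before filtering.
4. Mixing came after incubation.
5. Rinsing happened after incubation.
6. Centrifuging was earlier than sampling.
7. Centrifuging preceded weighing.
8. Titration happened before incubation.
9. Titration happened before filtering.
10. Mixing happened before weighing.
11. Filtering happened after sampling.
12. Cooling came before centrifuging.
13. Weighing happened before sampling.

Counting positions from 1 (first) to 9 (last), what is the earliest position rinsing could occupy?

Centrifuging, cooling, incubation, and titration must all come before rinsing — 4 forced predecessors.
Nothing else is forced ahead of rinsing, so its earliest slot is position 4 + 1 = 5.

5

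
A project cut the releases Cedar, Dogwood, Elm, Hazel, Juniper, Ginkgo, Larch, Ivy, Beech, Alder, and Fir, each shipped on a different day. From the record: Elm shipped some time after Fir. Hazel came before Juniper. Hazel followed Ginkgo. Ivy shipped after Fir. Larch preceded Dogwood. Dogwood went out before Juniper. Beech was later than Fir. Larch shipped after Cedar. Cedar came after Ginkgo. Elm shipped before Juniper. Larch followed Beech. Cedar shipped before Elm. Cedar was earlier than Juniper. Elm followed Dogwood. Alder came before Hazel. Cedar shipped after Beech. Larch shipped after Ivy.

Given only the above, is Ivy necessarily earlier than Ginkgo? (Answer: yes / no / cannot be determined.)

No chain of stated constraints runs from Ivy to Ginkgo, and none runs from Ginkgo to Ivy either.
So the relative order of Ivy and Ginkgo is not fixed by the given facts.

cannot be determined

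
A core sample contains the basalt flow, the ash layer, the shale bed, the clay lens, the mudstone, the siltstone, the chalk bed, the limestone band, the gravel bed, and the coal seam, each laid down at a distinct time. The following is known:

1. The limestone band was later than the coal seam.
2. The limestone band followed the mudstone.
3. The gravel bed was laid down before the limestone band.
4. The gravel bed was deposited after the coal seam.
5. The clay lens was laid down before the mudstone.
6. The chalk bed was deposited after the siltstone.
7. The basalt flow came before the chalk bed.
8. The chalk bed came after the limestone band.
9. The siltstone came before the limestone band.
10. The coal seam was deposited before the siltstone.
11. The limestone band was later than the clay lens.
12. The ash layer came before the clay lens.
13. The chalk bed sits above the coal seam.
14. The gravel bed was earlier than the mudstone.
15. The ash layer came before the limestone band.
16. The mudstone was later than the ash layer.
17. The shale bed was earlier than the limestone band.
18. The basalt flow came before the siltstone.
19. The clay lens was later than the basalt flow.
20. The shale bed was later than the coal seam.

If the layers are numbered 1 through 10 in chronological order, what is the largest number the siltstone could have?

The siltstone must come before the chalk bed and the limestone band — 2 layers forced after it.
Everything else can be placed before the siltstone in some valid order, so the siltstone can sit as late as position 10 − 2 = 8.

8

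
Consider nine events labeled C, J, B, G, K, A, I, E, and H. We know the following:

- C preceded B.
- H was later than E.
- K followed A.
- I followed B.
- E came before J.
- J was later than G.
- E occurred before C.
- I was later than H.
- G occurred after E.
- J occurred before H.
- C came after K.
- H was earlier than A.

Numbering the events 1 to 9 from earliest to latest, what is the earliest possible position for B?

8

A, C, E, G, H, J, and K must all come before B — 7 forced predecessors.
Nothing else is forced ahead of B, so its earliest slot is position 7 + 1 = 8.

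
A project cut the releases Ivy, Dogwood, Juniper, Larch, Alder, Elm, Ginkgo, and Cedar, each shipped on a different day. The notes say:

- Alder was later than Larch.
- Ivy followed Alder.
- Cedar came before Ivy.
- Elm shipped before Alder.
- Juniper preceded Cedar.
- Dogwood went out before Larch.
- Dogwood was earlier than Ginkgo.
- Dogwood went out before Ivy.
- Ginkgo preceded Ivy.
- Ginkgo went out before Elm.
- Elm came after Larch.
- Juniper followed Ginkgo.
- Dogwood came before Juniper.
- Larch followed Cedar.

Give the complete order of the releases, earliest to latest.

The constraints fix every adjacent pair, so only one ordering works:
Dogwood → Ginkgo → Juniper → Cedar → Larch → Elm → Alder → Ivy.

Dogwood, Ginkgo, Juniper, Cedar, Larch, Elm, Alder, Ivy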